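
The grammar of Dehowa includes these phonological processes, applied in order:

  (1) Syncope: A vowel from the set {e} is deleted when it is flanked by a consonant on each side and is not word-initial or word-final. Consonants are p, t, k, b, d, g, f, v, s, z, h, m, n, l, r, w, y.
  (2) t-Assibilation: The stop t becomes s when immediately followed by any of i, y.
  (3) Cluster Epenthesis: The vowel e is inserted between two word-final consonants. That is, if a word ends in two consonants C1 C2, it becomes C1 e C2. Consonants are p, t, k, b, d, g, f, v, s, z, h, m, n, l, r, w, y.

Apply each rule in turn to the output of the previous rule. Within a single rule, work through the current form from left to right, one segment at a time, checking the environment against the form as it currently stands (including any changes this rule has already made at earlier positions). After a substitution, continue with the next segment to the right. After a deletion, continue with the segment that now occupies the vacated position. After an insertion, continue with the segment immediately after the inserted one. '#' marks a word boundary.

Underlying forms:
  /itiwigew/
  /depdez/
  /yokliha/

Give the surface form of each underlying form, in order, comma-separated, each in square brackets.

/itiwigew/:
  (1) Syncope: [itiwigew] → [itiwigw]
  (2) t-Assibilation: [itiwigw] → [isiwigw]
  (3) Cluster Epenthesis: [isiwigw] → [isiwigew]
/depdez/:
  (1) Syncope: [depdez] → [dpdz]
  (2) t-Assibilation: no change — [dpdz]
  (3) Cluster Epenthesis: [dpdz] → [dpdez]
/yokliha/:
  (1) Syncope: no change — [yokliha]
  (2) t-Assibilation: no change — [yokliha]
  (3) Cluster Epenthesis: no change — [yokliha]

[isiwigew], [dpdez], [yokliha]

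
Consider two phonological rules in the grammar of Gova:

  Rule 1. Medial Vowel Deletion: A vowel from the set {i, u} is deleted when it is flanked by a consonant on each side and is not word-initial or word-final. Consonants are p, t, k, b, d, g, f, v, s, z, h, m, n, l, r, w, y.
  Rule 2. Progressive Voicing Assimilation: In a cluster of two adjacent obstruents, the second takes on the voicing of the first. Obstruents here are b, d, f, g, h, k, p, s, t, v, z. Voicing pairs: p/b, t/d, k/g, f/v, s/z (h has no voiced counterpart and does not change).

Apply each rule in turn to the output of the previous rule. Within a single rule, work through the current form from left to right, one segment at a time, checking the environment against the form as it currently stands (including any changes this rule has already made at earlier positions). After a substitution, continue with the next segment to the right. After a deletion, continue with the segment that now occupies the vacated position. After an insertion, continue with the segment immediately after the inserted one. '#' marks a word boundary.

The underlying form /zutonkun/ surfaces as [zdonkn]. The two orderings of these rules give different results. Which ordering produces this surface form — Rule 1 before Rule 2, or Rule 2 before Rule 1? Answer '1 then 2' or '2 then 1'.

1 then 2

Order 1 then 2:
  1 Medial Vowel Deletion: [zutonkun] → [ztonkn]
  2 Progressive Voicing Assimilation: [ztonkn] → [zdonkn]
  result: [zdonkn]
Order 2 then 1:
  2 Progressive Voicing Assimilation: no change — [zutonkun]
  1 Medial Vowel Deletion: [zutonkun] → [ztonkn]
  result: [ztonkn]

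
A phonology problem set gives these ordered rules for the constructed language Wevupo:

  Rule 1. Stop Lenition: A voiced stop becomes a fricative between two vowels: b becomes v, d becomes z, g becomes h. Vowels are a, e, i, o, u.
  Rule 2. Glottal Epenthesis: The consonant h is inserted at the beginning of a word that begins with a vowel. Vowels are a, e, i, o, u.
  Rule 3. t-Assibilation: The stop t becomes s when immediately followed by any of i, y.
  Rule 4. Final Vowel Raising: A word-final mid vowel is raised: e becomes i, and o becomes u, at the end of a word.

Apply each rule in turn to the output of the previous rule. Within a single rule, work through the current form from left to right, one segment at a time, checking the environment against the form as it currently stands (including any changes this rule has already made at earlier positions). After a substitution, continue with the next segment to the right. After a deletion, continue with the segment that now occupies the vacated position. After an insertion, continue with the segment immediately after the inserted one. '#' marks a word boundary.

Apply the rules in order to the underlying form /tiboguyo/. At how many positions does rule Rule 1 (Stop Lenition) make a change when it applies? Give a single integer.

2

Rule 1 Stop Lenition: [tiboguyo] → [tivohuyo]
Rule 2 Glottal Epenthesis: no change — [tivohuyo]
Rule 3 t-Assibilation: [tivohuyo] → [sivohuyo]
Rule 4 Final Vowel Raising: [sivohuyo] → [sivohuyu]
Rule Rule 1 changed 2 position(s).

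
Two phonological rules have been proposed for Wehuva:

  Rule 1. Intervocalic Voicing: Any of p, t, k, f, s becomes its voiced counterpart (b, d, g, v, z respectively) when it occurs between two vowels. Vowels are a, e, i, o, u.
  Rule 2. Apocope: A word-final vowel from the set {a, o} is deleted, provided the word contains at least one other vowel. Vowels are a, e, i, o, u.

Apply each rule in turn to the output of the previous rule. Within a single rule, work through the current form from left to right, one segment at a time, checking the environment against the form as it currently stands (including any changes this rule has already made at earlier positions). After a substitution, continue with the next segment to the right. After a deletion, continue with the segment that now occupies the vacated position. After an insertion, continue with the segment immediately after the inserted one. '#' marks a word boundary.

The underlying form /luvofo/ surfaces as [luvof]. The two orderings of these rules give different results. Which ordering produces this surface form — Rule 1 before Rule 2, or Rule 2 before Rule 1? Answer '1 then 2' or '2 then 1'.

2 then 1

Order 1 then 2:
  1 Intervocalic Voicing: [luvofo] → [luvovo]
  2 Apocope: [luvovo] → [luvov]
  result: [luvov]
Order 2 then 1:
  2 Apocope: [luvofo] → [luvof]
  1 Intervocalic Voicing: no change — [luvof]
  result: [luvof]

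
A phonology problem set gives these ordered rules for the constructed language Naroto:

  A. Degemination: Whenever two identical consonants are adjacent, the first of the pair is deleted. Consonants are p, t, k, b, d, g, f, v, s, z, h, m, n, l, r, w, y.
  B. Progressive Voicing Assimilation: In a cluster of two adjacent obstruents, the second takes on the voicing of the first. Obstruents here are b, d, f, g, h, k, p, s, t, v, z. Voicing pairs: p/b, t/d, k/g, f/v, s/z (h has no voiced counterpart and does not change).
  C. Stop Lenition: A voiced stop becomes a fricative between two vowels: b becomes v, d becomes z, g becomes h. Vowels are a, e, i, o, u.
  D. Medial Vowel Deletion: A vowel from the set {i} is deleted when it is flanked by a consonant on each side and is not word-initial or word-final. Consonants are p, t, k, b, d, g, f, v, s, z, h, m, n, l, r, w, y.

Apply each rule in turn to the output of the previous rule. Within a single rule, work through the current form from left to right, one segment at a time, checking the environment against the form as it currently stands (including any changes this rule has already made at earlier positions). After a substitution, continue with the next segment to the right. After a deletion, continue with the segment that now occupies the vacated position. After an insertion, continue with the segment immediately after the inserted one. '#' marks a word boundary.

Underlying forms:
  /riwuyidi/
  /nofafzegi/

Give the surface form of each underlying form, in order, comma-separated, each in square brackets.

[rwuyzi], [nofafsehi]

/riwuyidi/:
  A Degemination: no change — [riwuyidi]
  B Progressive Voicing Assimilation: no change — [riwuyidi]
  C Stop Lenition: [riwuyidi] → [riwuyizi]
  D Medial Vowel Deletion: [riwuyizi] → [rwuyzi]
/nofafzegi/:
  A Degemination: no change — [nofafzegi]
  B Progressive Voicing Assimilation: [nofafzegi] → [nofafsegi]
  C Stop Lenition: [nofafsegi] → [nofafsehi]
  D Medial Vowel Deletion: no change — [nofafsehi]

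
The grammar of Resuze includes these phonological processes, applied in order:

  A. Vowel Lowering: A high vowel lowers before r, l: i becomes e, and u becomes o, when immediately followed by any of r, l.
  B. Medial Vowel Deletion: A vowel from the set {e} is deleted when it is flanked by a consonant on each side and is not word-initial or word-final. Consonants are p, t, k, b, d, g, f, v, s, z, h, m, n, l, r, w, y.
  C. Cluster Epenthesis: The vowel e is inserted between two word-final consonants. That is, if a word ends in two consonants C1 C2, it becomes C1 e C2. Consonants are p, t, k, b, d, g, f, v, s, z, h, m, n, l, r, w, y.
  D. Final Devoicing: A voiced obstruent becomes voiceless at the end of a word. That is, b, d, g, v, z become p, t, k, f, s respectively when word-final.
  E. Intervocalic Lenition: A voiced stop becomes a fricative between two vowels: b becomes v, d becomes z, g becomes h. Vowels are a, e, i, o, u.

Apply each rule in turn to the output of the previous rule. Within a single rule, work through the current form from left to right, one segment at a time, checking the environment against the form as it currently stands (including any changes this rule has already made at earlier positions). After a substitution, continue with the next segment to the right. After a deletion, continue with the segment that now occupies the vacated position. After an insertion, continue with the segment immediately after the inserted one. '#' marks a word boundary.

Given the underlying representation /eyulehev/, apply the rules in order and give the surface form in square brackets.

A Vowel Lowering: [eyulehev] → [eyolehev]
B Medial Vowel Deletion: [eyolehev] → [eyolhv]
C Cluster Epenthesis: [eyolhv] → [eyolhev]
D Final Devoicing: [eyolhev] → [eyolhef]
E Intervocalic Lenition: no change — [eyolhef]

[eyolhef]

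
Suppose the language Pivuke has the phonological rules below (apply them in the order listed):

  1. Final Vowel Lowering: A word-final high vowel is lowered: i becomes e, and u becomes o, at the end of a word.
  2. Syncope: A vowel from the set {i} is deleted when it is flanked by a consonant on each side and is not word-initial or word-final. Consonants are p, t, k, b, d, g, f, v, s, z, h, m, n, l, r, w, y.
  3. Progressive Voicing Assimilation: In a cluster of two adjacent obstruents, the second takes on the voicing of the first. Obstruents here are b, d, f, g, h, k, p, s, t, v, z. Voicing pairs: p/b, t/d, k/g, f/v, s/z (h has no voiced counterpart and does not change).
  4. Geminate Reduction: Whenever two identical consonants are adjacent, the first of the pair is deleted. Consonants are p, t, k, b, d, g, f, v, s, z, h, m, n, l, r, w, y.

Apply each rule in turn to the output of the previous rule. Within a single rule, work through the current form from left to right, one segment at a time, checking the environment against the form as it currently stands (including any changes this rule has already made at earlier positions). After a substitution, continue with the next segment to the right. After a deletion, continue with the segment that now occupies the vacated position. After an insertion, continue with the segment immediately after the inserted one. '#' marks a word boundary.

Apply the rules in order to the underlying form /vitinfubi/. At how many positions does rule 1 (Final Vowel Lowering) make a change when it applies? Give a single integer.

1 Final Vowel Lowering: [vitinfubi] → [vitinfube]
2 Syncope: [vitinfube] → [vtnfube]
3 Progressive Voicing Assimilation: [vtnfube] → [vdnfube]
4 Geminate Reduction: no change — [vdnfube]
Rule 1 changed 1 position(s).

1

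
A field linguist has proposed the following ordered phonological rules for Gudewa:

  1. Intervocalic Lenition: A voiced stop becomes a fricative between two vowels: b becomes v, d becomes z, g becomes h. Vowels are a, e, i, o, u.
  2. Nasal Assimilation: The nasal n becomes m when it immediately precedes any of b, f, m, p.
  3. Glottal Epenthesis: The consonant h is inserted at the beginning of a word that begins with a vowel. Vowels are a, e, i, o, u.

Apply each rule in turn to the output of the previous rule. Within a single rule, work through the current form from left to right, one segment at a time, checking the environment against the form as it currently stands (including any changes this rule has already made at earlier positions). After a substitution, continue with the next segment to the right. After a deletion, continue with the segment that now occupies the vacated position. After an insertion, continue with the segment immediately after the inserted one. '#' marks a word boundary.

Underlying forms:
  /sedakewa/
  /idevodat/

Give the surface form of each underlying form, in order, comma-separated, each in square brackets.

[sezakewa], [hizevozat]

/sedakewa/:
  1 Intervocalic Lenition: [sedakewa] → [sezakewa]
  2 Nasal Assimilation: no change — [sezakewa]
  3 Glottal Epenthesis: no change — [sezakewa]
/idevodat/:
  1 Intervocalic Lenition: [idevodat] → [izevozat]
  2 Nasal Assimilation: no change — [izevozat]
  3 Glottal Epenthesis: [izevozat] → [hizevozat]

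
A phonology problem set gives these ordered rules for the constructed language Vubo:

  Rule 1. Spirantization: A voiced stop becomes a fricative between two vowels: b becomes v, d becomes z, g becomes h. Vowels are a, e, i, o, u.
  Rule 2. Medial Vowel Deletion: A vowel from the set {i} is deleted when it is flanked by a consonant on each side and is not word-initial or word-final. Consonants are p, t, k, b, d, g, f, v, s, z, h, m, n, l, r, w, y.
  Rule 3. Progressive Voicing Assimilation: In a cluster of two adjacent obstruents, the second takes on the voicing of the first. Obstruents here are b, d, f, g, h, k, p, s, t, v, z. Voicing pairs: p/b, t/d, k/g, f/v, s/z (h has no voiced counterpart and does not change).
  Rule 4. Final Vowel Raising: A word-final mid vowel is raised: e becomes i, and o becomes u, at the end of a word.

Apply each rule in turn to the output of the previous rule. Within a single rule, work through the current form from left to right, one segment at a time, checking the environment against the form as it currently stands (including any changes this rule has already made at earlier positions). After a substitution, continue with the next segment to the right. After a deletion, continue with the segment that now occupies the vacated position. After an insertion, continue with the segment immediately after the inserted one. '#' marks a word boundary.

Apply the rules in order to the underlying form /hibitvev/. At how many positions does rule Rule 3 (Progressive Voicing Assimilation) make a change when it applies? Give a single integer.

Rule 1 Spirantization: [hibitvev] → [hivitvev]
Rule 2 Medial Vowel Deletion: [hivitvev] → [hvtvev]
Rule 3 Progressive Voicing Assimilation: [hvtvev] → [hftfev]
Rule 4 Final Vowel Raising: no change — [hftfev]
Rule Rule 3 changed 2 position(s).

2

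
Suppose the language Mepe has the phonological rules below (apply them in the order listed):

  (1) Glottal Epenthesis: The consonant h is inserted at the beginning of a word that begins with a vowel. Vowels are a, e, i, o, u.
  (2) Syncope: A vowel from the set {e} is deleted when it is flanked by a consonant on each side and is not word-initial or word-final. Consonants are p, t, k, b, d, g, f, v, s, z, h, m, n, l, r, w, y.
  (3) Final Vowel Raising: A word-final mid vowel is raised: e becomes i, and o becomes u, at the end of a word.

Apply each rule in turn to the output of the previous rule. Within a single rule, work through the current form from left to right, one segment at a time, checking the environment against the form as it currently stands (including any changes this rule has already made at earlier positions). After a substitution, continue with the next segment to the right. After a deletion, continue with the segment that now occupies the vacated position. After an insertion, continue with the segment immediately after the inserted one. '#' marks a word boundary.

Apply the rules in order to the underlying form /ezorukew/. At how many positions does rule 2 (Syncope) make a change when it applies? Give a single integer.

(1) Glottal Epenthesis: [ezorukew] → [hezorukew]
(2) Syncope: [hezorukew] → [hzorukw]
(3) Final Vowel Raising: no change — [hzorukw]
Rule 2 changed 2 position(s).

2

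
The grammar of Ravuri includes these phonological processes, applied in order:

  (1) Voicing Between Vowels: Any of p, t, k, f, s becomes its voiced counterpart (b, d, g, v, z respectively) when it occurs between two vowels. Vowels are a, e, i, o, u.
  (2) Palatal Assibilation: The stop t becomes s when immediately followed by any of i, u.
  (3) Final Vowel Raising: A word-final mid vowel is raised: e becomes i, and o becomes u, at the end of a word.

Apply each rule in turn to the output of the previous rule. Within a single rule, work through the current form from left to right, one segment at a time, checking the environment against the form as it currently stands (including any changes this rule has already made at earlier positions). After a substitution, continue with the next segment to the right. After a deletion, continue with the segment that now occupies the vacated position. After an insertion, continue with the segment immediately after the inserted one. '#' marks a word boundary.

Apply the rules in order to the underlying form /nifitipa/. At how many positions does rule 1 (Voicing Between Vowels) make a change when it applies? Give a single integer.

3

(1) Voicing Between Vowels: [nifitipa] → [nividiba]
(2) Palatal Assibilation: no change — [nividiba]
(3) Final Vowel Raising: no change — [nividiba]
Rule 1 changed 3 position(s).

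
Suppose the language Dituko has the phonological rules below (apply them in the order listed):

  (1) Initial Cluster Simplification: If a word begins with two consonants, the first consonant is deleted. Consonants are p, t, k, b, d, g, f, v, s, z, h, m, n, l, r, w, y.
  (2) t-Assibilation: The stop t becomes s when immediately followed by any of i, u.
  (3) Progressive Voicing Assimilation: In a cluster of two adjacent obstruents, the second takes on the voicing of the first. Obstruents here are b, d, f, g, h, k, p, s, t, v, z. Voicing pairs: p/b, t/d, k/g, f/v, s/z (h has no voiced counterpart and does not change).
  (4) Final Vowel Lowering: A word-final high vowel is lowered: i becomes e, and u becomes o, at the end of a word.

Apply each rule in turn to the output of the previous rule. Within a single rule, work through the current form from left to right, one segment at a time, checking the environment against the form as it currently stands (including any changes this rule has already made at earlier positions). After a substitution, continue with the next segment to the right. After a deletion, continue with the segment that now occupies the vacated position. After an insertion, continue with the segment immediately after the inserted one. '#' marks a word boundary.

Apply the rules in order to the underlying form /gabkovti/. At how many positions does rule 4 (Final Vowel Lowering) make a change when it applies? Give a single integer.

(1) Initial Cluster Simplification: no change — [gabkovti]
(2) t-Assibilation: [gabkovti] → [gabkovsi]
(3) Progressive Voicing Assimilation: [gabkovsi] → [gabgovzi]
(4) Final Vowel Lowering: [gabgovzi] → [gabgovze]
Rule 4 changed 1 position(s).

1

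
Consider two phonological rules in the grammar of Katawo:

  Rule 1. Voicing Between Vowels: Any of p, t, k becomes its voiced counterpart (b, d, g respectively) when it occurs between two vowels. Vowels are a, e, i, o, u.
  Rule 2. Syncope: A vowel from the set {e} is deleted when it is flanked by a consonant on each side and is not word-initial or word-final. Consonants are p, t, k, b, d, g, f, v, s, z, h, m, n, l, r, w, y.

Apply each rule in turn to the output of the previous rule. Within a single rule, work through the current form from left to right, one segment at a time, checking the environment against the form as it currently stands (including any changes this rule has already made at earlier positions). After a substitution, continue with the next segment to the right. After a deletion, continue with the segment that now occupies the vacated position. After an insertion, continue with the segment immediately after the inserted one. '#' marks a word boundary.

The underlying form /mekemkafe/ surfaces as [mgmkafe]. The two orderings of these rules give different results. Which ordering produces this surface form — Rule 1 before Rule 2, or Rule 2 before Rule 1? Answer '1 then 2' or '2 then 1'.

1 then 2

Order 1 then 2:
  1 Voicing Between Vowels: [mekemkafe] → [megemkafe]
  2 Syncope: [megemkafe] → [mgmkafe]
  result: [mgmkafe]
Order 2 then 1:
  2 Syncope: [mekemkafe] → [mkmkafe]
  1 Voicing Between Vowels: no change — [mkmkafe]
  result: [mkmkafe]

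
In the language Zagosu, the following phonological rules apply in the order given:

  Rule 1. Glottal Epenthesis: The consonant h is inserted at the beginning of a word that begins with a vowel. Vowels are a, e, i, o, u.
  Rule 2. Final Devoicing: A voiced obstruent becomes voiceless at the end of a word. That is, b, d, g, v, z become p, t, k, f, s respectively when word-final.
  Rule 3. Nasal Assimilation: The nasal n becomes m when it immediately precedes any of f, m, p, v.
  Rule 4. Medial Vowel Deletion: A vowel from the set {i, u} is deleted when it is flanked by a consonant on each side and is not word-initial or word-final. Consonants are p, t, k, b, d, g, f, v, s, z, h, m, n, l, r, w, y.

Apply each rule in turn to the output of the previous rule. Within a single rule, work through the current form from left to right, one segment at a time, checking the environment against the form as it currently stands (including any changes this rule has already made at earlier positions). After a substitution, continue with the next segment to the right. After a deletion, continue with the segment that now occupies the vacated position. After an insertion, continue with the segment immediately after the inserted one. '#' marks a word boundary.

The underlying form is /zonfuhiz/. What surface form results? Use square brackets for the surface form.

Rule 1 Glottal Epenthesis: no change — [zonfuhiz]
Rule 2 Final Devoicing: [zonfuhiz] → [zonfuhis]
Rule 3 Nasal Assimilation: [zonfuhis] → [zomfuhis]
Rule 4 Medial Vowel Deletion: [zomfuhis] → [zomfhs]

[zomfhs]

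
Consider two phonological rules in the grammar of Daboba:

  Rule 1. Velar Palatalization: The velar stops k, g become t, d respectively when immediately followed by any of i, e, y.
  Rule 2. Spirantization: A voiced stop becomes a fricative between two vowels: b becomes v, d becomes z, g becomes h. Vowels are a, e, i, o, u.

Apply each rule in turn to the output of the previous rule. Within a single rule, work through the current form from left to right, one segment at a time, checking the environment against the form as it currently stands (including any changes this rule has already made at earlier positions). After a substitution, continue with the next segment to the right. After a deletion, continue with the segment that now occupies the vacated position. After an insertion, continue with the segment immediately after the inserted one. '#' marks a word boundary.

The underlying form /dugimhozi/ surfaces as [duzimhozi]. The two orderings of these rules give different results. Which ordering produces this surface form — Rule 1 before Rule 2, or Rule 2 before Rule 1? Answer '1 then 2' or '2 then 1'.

1 then 2

Order 1 then 2:
  1 Velar Palatalization: [dugimhozi] → [dudimhozi]
  2 Spirantization: [dudimhozi] → [duzimhozi]
  result: [duzimhozi]
Order 2 then 1:
  2 Spirantization: [dugimhozi] → [duhimhozi]
  1 Velar Palatalization: no change — [duhimhozi]
  result: [duhimhozi]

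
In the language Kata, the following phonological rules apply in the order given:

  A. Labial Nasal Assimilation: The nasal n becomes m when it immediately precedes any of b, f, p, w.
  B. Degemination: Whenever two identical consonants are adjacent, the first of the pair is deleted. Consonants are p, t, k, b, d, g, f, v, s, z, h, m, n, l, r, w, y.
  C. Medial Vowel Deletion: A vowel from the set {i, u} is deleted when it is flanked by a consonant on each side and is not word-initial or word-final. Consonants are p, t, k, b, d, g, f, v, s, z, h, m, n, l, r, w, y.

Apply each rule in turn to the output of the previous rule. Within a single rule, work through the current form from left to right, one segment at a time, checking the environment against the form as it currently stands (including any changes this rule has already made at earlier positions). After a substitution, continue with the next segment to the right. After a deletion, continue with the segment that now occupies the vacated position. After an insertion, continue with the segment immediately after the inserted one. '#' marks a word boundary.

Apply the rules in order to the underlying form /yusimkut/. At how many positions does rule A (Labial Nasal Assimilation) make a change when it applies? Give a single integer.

A Labial Nasal Assimilation: no change — [yusimkut]
B Degemination: no change — [yusimkut]
C Medial Vowel Deletion: [yusimkut] → [ysmkt]
Rule A changed 0 position(s).

0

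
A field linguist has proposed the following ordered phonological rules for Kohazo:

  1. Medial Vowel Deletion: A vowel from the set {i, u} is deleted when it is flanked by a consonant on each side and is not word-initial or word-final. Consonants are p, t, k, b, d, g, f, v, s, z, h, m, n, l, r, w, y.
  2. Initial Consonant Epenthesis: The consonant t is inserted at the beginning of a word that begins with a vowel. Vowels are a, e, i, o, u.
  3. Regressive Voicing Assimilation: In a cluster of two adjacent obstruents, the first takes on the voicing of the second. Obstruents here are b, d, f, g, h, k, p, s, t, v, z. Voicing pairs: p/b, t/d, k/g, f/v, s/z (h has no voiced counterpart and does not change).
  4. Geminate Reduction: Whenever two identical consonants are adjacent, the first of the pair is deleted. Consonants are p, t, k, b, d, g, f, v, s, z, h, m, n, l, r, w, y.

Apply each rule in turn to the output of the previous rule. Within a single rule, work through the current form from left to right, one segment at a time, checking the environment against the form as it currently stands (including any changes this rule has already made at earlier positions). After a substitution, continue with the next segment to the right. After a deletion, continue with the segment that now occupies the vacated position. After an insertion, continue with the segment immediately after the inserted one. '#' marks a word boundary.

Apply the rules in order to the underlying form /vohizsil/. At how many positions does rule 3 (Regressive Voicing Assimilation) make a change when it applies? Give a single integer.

1 Medial Vowel Deletion: [vohizsil] → [vohzsl]
2 Initial Consonant Epenthesis: no change — [vohzsl]
3 Regressive Voicing Assimilation: [vohzsl] → [vohssl]
4 Geminate Reduction: [vohssl] → [vohsl]
Rule 3 changed 1 position(s).

1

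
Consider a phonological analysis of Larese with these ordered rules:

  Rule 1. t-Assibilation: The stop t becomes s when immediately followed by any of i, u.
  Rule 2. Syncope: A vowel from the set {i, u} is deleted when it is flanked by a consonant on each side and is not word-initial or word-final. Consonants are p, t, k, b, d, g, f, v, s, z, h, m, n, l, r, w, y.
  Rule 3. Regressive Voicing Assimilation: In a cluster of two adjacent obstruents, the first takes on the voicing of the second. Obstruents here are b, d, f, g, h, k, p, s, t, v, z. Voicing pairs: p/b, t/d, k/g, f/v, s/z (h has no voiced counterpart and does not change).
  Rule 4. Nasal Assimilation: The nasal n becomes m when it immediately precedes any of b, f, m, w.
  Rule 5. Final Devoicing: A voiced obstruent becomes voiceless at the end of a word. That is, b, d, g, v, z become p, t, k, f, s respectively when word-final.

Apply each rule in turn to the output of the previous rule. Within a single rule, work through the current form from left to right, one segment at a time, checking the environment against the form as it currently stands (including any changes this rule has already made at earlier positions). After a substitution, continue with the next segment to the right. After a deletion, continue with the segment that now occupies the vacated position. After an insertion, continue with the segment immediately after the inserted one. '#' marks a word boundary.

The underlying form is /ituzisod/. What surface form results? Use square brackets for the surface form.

Rule 1 t-Assibilation: [ituzisod] → [isuzisod]
Rule 2 Syncope: [isuzisod] → [iszsod]
Rule 3 Regressive Voicing Assimilation: [iszsod] → [izssod]
Rule 4 Nasal Assimilation: no change — [izssod]
Rule 5 Final Devoicing: [izssod] → [izssot]

[izssot]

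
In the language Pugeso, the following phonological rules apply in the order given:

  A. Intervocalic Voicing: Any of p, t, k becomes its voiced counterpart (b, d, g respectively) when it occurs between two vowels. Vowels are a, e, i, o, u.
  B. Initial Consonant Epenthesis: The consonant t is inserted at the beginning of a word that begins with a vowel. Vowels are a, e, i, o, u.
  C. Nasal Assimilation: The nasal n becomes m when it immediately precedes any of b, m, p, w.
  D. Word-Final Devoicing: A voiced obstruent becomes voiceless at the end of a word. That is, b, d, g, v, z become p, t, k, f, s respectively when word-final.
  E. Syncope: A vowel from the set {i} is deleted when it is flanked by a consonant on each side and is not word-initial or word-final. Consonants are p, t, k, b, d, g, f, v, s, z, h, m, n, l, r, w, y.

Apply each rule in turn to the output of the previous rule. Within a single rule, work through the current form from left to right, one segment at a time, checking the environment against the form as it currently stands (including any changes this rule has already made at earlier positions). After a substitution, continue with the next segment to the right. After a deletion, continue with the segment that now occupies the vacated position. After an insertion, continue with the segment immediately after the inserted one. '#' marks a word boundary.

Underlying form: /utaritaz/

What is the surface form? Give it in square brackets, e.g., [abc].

[tudardas]

A Intervocalic Voicing: [utaritaz] → [udaridaz]
B Initial Consonant Epenthesis: [udaridaz] → [tudaridaz]
C Nasal Assimilation: no change — [tudaridaz]
D Word-Final Devoicing: [tudaridaz] → [tudaridas]
E Syncope: [tudaridas] → [tudardas]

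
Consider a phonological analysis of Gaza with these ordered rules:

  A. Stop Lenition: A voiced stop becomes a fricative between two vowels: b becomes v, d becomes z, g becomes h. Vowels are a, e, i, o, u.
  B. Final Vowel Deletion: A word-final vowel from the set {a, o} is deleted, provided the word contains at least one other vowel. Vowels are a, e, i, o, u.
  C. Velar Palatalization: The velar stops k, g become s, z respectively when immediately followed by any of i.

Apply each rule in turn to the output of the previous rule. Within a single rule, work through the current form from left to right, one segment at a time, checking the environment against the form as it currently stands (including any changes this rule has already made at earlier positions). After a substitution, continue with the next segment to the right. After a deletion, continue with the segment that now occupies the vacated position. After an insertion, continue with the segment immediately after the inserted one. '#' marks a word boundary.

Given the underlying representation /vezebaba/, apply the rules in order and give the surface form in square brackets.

A Stop Lenition: [vezebaba] → [vezevava]
B Final Vowel Deletion: [vezevava] → [vezevav]
C Velar Palatalization: no change — [vezevav]

[vezevav]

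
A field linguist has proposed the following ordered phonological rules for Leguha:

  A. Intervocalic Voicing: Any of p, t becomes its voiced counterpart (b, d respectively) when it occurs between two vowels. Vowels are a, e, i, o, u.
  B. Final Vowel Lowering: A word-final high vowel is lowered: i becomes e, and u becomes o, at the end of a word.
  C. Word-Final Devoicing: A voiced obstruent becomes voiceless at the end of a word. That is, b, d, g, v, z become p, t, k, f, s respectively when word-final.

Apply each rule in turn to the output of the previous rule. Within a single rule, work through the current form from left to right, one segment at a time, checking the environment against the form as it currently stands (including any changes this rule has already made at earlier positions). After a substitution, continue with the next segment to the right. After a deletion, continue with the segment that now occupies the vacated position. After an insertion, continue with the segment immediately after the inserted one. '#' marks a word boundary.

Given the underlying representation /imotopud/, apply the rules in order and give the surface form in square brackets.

A Intervocalic Voicing: [imotopud] → [imodobud]
B Final Vowel Lowering: no change — [imodobud]
C Word-Final Devoicing: [imodobud] → [imodobut]

[imodobut]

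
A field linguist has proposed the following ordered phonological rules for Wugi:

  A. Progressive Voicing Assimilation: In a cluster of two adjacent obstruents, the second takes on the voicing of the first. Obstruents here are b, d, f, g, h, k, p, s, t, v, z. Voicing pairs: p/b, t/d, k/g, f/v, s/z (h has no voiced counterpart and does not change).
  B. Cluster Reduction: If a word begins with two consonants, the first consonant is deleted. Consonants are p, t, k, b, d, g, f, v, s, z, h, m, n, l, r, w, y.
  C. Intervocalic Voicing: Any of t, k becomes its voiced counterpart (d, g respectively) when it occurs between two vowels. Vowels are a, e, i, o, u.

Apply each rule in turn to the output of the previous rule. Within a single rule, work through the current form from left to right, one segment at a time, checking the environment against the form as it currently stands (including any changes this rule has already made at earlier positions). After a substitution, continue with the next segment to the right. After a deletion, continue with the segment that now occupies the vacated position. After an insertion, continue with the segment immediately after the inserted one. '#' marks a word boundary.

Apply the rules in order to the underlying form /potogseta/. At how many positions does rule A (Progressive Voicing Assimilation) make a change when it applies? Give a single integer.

1

A Progressive Voicing Assimilation: [potogseta] → [potogzeta]
B Cluster Reduction: no change — [potogzeta]
C Intervocalic Voicing: [potogzeta] → [podogzeda]
Rule A changed 1 position(s).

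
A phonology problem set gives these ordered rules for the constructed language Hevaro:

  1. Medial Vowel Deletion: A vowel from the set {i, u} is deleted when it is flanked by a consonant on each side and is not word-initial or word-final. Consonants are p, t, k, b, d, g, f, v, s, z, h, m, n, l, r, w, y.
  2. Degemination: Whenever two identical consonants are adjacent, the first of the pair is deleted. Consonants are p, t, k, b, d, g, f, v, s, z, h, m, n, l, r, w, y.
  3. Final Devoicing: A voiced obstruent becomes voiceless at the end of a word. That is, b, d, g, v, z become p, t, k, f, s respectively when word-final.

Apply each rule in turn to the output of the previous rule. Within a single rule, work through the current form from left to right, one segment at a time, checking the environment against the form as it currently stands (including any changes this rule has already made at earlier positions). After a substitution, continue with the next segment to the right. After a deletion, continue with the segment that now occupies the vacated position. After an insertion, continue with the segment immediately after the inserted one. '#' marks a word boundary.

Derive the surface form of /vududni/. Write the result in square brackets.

[vdni]

1 Medial Vowel Deletion: [vududni] → [vddni]
2 Degemination: [vddni] → [vdni]
3 Final Devoicing: no change — [vdni]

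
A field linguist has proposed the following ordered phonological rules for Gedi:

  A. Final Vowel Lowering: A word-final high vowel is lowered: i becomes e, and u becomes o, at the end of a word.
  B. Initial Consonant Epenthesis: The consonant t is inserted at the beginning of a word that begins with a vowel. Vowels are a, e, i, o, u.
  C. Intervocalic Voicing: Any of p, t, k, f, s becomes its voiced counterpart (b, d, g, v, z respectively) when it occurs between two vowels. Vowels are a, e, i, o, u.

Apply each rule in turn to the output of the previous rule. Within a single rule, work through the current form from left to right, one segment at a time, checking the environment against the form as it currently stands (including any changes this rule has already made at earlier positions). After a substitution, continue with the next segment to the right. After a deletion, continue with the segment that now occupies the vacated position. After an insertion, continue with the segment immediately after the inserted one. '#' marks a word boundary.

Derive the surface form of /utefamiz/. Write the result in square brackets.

A Final Vowel Lowering: no change — [utefamiz]
B Initial Consonant Epenthesis: [utefamiz] → [tutefamiz]
C Intervocalic Voicing: [tutefamiz] → [tudevamiz]

[tudevamiz]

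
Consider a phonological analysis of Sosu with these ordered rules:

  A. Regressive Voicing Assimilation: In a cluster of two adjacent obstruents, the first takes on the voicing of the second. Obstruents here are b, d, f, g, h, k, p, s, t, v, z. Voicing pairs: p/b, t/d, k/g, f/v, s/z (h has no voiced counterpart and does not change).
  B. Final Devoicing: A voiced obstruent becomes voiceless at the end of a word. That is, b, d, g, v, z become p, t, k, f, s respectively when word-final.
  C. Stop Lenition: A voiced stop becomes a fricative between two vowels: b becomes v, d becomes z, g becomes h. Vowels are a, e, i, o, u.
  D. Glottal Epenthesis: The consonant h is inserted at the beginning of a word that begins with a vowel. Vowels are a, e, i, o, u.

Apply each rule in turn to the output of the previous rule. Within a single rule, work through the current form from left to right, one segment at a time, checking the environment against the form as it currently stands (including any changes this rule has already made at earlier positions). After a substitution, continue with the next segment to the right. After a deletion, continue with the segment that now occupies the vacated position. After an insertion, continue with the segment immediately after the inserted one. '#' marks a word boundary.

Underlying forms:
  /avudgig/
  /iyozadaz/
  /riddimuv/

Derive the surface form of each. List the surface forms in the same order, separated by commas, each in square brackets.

/avudgig/:
  A Regressive Voicing Assimilation: no change — [avudgig]
  B Final Devoicing: [avudgig] → [avudgik]
  C Stop Lenition: no change — [avudgik]
  D Glottal Epenthesis: [avudgik] → [havudgik]
/iyozadaz/:
  A Regressive Voicing Assimilation: no change — [iyozadaz]
  B Final Devoicing: [iyozadaz] → [iyozadas]
  C Stop Lenition: [iyozadas] → [iyozazas]
  D Glottal Epenthesis: [iyozazas] → [hiyozazas]
/riddimuv/:
  A Regressive Voicing Assimilation: no change — [riddimuv]
  B Final Devoicing: [riddimuv] → [riddimuf]
  C Stop Lenition: no change — [riddimuf]
  D Glottal Epenthesis: no change — [riddimuf]

[havudgik], [hiyozazas], [riddimuf]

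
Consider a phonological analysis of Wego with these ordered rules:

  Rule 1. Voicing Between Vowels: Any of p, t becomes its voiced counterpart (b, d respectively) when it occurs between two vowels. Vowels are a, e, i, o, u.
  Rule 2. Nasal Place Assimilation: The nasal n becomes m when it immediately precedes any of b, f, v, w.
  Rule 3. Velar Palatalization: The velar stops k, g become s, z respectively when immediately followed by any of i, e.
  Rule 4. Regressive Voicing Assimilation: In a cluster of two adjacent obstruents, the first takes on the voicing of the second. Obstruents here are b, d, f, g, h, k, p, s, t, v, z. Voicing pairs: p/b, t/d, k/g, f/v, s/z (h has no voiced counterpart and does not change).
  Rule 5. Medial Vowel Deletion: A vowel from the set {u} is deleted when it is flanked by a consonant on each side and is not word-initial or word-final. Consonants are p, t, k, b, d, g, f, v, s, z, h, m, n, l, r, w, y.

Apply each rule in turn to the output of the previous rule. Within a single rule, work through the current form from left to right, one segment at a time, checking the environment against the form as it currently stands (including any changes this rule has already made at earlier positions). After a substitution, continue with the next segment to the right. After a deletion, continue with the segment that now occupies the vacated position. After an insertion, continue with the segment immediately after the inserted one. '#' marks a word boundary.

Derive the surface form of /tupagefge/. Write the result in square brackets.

Rule 1 Voicing Between Vowels: [tupagefge] → [tubagefge]
Rule 2 Nasal Place Assimilation: no change — [tubagefge]
Rule 3 Velar Palatalization: [tubagefge] → [tubazefze]
Rule 4 Regressive Voicing Assimilation: [tubazefze] → [tubazevze]
Rule 5 Medial Vowel Deletion: [tubazevze] → [tbazevze]

[tbazevze]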